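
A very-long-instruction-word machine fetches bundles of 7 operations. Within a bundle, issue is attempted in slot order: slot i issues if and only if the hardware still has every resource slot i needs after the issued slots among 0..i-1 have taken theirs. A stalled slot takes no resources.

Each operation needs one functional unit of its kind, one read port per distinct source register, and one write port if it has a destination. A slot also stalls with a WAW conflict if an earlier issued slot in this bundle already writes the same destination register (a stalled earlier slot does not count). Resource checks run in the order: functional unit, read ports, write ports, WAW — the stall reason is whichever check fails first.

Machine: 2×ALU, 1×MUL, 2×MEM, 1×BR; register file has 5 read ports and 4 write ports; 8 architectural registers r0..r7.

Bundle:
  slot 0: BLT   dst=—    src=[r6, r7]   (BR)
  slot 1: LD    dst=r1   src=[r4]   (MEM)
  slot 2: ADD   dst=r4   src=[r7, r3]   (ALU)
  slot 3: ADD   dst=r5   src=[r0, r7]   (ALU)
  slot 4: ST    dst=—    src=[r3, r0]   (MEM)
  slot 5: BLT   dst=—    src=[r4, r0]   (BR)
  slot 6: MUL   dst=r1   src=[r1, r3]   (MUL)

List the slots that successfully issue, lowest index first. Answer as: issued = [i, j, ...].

issued = [0, 1, 2]

slot 0 (BR): ISSUE — free A2,Mu1,Ld2,B0 rp3 wp4
slot 1 (MEM): ISSUE — free A2,Mu1,Ld1,B0 rp2 wp3
slot 2 (ALU): ISSUE — free A1,Mu1,Ld1,B0 rp0 wp2
slot 3 (ALU): stall RD_PORT — free A1,Mu1,Ld1,B0 rp0 wp2
slot 4 (MEM): stall RD_PORT — free A1,Mu1,Ld1,B0 rp0 wp2
slot 5 (BR): stall FU — free A1,Mu1,Ld1,B0 rp0 wp2
slot 6 (MUL): stall RD_PORT — free A1,Mu1,Ld1,B0 rp0 wp2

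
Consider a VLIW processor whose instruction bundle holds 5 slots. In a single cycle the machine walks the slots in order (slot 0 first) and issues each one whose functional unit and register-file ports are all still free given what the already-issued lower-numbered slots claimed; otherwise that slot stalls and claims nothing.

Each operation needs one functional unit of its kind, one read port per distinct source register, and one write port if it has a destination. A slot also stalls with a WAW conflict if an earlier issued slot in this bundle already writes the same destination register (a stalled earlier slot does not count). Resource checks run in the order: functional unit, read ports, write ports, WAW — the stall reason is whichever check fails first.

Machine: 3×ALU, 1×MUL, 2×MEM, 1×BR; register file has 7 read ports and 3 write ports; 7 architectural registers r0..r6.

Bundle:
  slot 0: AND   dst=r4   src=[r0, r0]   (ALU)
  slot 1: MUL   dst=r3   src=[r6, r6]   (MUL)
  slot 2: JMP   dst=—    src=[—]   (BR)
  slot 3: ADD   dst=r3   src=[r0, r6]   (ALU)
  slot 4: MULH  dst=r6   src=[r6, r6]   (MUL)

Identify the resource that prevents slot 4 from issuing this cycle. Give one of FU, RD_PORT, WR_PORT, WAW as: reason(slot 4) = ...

[0] ALU needs rd=1 wr=1: ok; after: ALU=2 MUL=1 MEM=2 BR=1, R=6, W=2
[1] MUL needs rd=1 wr=1: ok; after: ALU=2 MUL=0 MEM=2 BR=1, R=5, W=1
[2] BR needs rd=0 wr=0: ok; after: ALU=2 MUL=0 MEM=2 BR=0, R=5, W=1
[3] ALU needs rd=2 wr=1: WAW; after: ALU=2 MUL=0 MEM=2 BR=0, R=5, W=1
[4] MUL needs rd=1 wr=1: FU; after: ALU=2 MUL=0 MEM=2 BR=0, R=5, W=1

reason(slot 4) = FU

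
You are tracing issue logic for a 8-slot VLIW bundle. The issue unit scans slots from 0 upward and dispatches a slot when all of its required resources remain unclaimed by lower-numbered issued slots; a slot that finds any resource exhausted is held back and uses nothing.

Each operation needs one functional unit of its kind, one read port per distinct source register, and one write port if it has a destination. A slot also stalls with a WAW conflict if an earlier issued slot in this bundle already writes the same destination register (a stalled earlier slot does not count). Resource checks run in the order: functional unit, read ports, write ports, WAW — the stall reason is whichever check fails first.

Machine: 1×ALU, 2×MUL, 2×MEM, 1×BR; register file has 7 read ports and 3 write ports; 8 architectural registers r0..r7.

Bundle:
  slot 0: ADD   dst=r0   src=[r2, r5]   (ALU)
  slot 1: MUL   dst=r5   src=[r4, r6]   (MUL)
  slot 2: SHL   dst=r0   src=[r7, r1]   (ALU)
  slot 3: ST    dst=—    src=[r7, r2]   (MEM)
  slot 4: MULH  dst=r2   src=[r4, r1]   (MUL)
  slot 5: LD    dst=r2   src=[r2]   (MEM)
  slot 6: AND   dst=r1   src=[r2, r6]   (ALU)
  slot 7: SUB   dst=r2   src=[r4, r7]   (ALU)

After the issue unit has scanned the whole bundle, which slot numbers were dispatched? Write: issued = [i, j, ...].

(0) want 1×ALU +2rd +1wr — yes → AL0|MU2|ME2|BR1|rd5|wr2
(1) want 1×MUL +2rd +1wr — yes → AL0|MU1|ME2|BR1|rd3|wr1
(2) want 1×ALU +2rd +1wr — FU → AL0|MU1|ME2|BR1|rd3|wr1
(3) want 1×MEM +2rd +0wr — yes → AL0|MU1|ME1|BR1|rd1|wr1
(4) want 1×MUL +2rd +1wr — RD_PORT → AL0|MU1|ME1|BR1|rd1|wr1
(5) want 1×MEM +1rd +1wr — yes → AL0|MU1|ME0|BR1|rd0|wr0
(6) want 1×ALU +2rd +1wr — FU → AL0|MU1|ME0|BR1|rd0|wr0
(7) want 1×ALU +2rd +1wr — FU → AL0|MU1|ME0|BR1|rd0|wr0

issued = [0, 1, 3, 5]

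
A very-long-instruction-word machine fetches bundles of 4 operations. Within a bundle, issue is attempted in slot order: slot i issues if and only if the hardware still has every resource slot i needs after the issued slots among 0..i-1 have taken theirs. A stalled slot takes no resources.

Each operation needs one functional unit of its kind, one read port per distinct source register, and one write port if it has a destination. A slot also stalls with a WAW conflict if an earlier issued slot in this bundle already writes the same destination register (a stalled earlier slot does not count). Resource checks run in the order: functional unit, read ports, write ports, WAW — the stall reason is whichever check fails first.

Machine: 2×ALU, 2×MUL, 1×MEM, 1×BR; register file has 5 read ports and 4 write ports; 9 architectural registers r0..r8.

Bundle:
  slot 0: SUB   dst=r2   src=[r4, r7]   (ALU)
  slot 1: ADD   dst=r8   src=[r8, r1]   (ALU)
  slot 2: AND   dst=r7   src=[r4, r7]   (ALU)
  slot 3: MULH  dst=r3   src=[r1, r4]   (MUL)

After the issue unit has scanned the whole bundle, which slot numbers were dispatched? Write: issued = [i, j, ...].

[0] ALU needs rd=2 wr=1: ok; after: ALU=1 MUL=2 MEM=1 BR=1, R=3, W=3
[1] ALU needs rd=2 wr=1: ok; after: ALU=0 MUL=2 MEM=1 BR=1, R=1, W=2
[2] ALU needs rd=2 wr=1: FU; after: ALU=0 MUL=2 MEM=1 BR=1, R=1, W=2
[3] MUL needs rd=2 wr=1: RD_PORT; after: ALU=0 MUL=2 MEM=1 BR=1, R=1, W=2

issued = [0, 1]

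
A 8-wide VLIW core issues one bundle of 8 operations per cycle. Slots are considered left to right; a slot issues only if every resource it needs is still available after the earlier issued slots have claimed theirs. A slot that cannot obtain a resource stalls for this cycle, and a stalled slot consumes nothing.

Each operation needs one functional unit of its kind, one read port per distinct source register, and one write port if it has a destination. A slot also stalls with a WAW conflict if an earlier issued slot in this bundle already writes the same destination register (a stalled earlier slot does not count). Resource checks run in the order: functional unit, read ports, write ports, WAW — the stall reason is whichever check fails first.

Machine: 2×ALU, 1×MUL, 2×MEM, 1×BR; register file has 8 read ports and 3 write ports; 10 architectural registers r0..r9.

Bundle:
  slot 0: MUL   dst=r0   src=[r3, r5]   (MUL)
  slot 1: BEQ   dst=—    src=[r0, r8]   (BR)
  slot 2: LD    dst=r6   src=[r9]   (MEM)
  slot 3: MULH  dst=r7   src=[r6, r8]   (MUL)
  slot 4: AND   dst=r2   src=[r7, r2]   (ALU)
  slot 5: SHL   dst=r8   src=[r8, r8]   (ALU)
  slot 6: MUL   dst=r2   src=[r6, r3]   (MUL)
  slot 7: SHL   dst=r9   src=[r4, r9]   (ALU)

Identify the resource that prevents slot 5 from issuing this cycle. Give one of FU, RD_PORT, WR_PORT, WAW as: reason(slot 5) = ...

#0 MUL src=r3,r5 dispatched  <A:2 Mu:0 Ld:2 B:1 rd:6 wr:2>
#1 BR src=r0,r8 dispatched  <A:2 Mu:0 Ld:2 B:0 rd:4 wr:2>
#2 MEM src=r9 dispatched  <A:2 Mu:0 Ld:1 B:0 rd:3 wr:1>
#3 MUL src=r6,r8 held:FU  <A:2 Mu:0 Ld:1 B:0 rd:3 wr:1>
#4 ALU src=r7,r2 dispatched  <A:1 Mu:0 Ld:1 B:0 rd:1 wr:0>
#5 ALU src=r8,r8 held:WR_PORT  <A:1 Mu:0 Ld:1 B:0 rd:1 wr:0>
#6 MUL src=r6,r3 held:FU  <A:1 Mu:0 Ld:1 B:0 rd:1 wr:0>
#7 ALU src=r4,r9 held:RD_PORT  <A:1 Mu:0 Ld:1 B:0 rd:1 wr:0>

reason(slot 5) = WR_PORT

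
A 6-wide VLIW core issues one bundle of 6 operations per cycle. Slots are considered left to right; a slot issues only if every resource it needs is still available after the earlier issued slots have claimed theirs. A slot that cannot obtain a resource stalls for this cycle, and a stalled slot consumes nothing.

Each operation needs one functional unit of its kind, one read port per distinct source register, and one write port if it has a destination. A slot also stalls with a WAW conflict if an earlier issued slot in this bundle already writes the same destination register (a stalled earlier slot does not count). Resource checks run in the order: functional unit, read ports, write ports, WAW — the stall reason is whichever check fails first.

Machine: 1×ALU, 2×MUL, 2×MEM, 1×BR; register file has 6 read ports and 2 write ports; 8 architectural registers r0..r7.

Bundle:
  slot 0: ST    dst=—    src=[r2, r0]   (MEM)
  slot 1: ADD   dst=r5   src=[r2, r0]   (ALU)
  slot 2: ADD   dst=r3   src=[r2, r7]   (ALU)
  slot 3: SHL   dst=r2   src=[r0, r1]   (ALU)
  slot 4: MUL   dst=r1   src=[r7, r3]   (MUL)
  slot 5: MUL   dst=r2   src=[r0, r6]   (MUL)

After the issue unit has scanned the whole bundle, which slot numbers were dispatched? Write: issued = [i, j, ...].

(0) want 1×MEM +2rd +0wr — yes → AL1|MU2|ME1|BR1|rd4|wr2
(1) want 1×ALU +2rd +1wr — yes → AL0|MU2|ME1|BR1|rd2|wr1
(2) want 1×ALU +2rd +1wr — FU → AL0|MU2|ME1|BR1|rd2|wr1
(3) want 1×ALU +2rd +1wr — FU → AL0|MU2|ME1|BR1|rd2|wr1
(4) want 1×MUL +2rd +1wr — yes → AL0|MU1|ME1|BR1|rd0|wr0
(5) want 1×MUL +2rd +1wr — RD_PORT → AL0|MU1|ME1|BR1|rd0|wr0

issued = [0, 1, 4]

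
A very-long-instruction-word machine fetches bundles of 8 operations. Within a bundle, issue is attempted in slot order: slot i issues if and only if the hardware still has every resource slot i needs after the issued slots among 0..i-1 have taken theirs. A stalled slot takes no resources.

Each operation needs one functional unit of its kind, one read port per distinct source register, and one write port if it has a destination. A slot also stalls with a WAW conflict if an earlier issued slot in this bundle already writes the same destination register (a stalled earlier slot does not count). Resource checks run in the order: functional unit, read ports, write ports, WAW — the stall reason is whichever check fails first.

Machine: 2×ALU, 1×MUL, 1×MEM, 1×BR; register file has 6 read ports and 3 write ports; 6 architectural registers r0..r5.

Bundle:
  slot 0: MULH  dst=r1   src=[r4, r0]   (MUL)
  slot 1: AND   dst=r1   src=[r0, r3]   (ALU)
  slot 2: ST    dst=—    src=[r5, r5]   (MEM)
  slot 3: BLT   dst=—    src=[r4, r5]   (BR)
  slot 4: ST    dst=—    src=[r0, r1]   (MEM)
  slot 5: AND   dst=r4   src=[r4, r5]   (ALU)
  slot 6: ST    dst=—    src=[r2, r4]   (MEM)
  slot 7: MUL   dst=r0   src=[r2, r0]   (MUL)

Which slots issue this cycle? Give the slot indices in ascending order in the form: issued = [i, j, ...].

  0. MUL→r1 ⇒ go  {2A/0Mu/1Ld/1B | 4r 2w}
  1. ALU→r1 ⇒ no(WAW)  {2A/0Mu/1Ld/1B | 4r 2w}
  2. MEM ⇒ go  {2A/0Mu/0Ld/1B | 3r 2w}
  3. BR ⇒ go  {2A/0Mu/0Ld/0B | 1r 2w}
  4. MEM ⇒ no(FU)  {2A/0Mu/0Ld/0B | 1r 2w}
  5. ALU→r4 ⇒ no(RD_PORT)  {2A/0Mu/0Ld/0B | 1r 2w}
  6. MEM ⇒ no(FU)  {2A/0Mu/0Ld/0B | 1r 2w}
  7. MUL→r0 ⇒ no(FU)  {2A/0Mu/0Ld/0B | 1r 2w}

issued = [0, 2, 3]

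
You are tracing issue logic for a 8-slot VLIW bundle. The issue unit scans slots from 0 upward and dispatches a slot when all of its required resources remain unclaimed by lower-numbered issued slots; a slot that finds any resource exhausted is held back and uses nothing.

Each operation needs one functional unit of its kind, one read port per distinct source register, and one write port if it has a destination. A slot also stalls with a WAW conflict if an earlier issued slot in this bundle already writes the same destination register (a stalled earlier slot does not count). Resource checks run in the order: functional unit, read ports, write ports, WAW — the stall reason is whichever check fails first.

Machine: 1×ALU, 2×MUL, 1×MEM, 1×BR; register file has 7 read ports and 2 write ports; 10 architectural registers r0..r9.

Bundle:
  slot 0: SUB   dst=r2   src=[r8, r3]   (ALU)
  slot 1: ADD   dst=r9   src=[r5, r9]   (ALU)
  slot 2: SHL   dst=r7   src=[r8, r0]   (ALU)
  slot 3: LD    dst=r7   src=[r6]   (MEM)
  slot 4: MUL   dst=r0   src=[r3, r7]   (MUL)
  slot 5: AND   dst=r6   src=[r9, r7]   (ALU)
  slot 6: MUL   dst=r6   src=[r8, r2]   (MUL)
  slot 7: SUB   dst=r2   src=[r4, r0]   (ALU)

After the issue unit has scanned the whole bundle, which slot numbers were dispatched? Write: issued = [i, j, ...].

issued = [0, 3]

[0] ALU needs rd=2 wr=1: ok; after: ALU=0 MUL=2 MEM=1 BR=1, R=5, W=1
[1] ALU needs rd=2 wr=1: FU; after: ALU=0 MUL=2 MEM=1 BR=1, R=5, W=1
[2] ALU needs rd=2 wr=1: FU; after: ALU=0 MUL=2 MEM=1 BR=1, R=5, W=1
[3] MEM needs rd=1 wr=1: ok; after: ALU=0 MUL=2 MEM=0 BR=1, R=4, W=0
[4] MUL needs rd=2 wr=1: WR_PORT; after: ALU=0 MUL=2 MEM=0 BR=1, R=4, W=0
[5] ALU needs rd=2 wr=1: FU; after: ALU=0 MUL=2 MEM=0 BR=1, R=4, W=0
[6] MUL needs rd=2 wr=1: WR_PORT; after: ALU=0 MUL=2 MEM=0 BR=1, R=4, W=0
[7] ALU needs rd=2 wr=1: FU; after: ALU=0 MUL=2 MEM=0 BR=1, R=4, W=0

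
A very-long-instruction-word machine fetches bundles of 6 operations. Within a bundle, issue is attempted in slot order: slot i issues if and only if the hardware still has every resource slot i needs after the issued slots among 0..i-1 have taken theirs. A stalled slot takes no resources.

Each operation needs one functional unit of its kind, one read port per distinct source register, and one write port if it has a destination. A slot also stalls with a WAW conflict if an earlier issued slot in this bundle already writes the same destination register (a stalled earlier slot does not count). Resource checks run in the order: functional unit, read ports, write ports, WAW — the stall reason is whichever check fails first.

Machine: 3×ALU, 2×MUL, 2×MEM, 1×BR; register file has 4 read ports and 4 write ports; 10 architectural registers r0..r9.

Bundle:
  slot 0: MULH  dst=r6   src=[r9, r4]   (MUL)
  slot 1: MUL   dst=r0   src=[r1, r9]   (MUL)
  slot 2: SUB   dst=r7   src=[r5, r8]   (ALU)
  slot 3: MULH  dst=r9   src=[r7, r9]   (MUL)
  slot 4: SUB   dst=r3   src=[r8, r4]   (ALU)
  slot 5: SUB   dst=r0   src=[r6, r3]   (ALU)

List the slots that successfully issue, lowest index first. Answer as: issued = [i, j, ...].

issued = [0, 1]

(0) want 1×MUL +2rd +1wr — yes → AL3|MU1|ME2|BR1|rd2|wr3
(1) want 1×MUL +2rd +1wr — yes → AL3|MU0|ME2|BR1|rd0|wr2
(2) want 1×ALU +2rd +1wr — RD_PORT → AL3|MU0|ME2|BR1|rd0|wr2
(3) want 1×MUL +2rd +1wr — FU → AL3|MU0|ME2|BR1|rd0|wr2
(4) want 1×ALU +2rd +1wr — RD_PORT → AL3|MU0|ME2|BR1|rd0|wr2
(5) want 1×ALU +2rd +1wr — RD_PORT → AL3|MU0|ME2|BR1|rd0|wr2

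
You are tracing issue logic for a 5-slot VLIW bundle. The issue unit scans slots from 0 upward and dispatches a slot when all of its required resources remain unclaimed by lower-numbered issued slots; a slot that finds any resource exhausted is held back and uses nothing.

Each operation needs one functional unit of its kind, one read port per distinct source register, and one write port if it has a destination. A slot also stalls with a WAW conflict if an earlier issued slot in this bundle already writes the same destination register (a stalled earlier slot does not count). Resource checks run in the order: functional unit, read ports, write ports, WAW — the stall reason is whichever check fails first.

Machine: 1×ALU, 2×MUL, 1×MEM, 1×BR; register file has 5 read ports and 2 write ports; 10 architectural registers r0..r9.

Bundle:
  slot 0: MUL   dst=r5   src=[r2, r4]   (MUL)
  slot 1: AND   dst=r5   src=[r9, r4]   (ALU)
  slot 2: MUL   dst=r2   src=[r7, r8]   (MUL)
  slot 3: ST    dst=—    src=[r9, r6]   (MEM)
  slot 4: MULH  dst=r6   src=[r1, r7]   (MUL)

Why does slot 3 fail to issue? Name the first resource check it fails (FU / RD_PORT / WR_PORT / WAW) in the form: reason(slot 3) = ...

#0 MUL src=r2,r4 dispatched  <A:1 Mu:1 Ld:1 B:1 rd:3 wr:1>
#1 ALU src=r9,r4 held:WAW  <A:1 Mu:1 Ld:1 B:1 rd:3 wr:1>
#2 MUL src=r7,r8 dispatched  <A:1 Mu:0 Ld:1 B:1 rd:1 wr:0>
#3 MEM src=r9,r6 held:RD_PORT  <A:1 Mu:0 Ld:1 B:1 rd:1 wr:0>
#4 MUL src=r1,r7 held:FU  <A:1 Mu:0 Ld:1 B:1 rd:1 wr:0>

reason(slot 3) = RD_PORT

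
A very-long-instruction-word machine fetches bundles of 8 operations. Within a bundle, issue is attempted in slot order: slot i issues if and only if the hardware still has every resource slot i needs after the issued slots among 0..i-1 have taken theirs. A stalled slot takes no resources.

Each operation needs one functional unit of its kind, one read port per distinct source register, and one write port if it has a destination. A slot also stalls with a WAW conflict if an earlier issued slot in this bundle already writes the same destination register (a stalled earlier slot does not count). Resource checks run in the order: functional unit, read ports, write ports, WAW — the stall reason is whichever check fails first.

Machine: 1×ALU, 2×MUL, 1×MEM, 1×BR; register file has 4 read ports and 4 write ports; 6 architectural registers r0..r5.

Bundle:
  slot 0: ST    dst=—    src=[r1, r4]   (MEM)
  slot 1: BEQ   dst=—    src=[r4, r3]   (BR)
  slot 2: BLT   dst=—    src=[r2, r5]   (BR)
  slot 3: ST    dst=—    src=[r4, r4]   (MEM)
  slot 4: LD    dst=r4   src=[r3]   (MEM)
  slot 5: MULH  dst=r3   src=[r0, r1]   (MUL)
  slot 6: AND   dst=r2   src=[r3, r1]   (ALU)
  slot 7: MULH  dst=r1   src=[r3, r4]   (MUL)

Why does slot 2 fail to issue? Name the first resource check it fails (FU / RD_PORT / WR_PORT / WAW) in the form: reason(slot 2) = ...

reason(slot 2) = FU

(0) want 1×MEM +2rd +0wr — yes → AL1|MU2|ME0|BR1|rd2|wr4
(1) want 1×BR +2rd +0wr — yes → AL1|MU2|ME0|BR0|rd0|wr4
(2) want 1×BR +2rd +0wr — FU → AL1|MU2|ME0|BR0|rd0|wr4
(3) want 1×MEM +1rd +0wr — FU → AL1|MU2|ME0|BR0|rd0|wr4
(4) want 1×MEM +1rd +1wr — FU → AL1|MU2|ME0|BR0|rd0|wr4
(5) want 1×MUL +2rd +1wr — RD_PORT → AL1|MU2|ME0|BR0|rd0|wr4
(6) want 1×ALU +2rd +1wr — RD_PORT → AL1|MU2|ME0|BR0|rd0|wr4
(7) want 1×MUL +2rd +1wr — RD_PORT → AL1|MU2|ME0|BR0|rd0|wr4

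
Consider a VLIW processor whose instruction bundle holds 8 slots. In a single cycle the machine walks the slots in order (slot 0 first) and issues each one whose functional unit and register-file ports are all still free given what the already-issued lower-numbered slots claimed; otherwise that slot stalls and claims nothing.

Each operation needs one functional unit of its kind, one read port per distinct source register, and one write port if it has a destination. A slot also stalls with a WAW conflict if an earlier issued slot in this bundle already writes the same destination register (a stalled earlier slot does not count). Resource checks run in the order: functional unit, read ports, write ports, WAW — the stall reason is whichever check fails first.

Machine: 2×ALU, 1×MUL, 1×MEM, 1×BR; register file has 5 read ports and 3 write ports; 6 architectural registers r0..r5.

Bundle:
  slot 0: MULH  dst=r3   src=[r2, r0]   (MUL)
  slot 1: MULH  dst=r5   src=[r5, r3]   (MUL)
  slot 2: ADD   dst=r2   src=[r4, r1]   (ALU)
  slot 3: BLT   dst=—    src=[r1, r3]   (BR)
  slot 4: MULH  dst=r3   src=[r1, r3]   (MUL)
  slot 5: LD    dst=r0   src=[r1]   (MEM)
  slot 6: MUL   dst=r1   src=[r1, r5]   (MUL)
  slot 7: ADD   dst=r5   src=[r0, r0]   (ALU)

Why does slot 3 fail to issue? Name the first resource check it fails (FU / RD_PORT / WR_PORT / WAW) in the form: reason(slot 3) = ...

reason(slot 3) = RD_PORT

[0] MUL needs rd=2 wr=1: ok; after: ALU=2 MUL=0 MEM=1 BR=1, R=3, W=2
[1] MUL needs rd=2 wr=1: FU; after: ALU=2 MUL=0 MEM=1 BR=1, R=3, W=2
[2] ALU needs rd=2 wr=1: ok; after: ALU=1 MUL=0 MEM=1 BR=1, R=1, W=1
[3] BR needs rd=2 wr=0: RD_PORT; after: ALU=1 MUL=0 MEM=1 BR=1, R=1, W=1
[4] MUL needs rd=2 wr=1: FU; after: ALU=1 MUL=0 MEM=1 BR=1, R=1, W=1
[5] MEM needs rd=1 wr=1: ok; after: ALU=1 MUL=0 MEM=0 BR=1, R=0, W=0
[6] MUL needs rd=2 wr=1: FU; after: ALU=1 MUL=0 MEM=0 BR=1, R=0, W=0
[7] ALU needs rd=1 wr=1: RD_PORT; after: ALU=1 MUL=0 MEM=0 BR=1, R=0, W=0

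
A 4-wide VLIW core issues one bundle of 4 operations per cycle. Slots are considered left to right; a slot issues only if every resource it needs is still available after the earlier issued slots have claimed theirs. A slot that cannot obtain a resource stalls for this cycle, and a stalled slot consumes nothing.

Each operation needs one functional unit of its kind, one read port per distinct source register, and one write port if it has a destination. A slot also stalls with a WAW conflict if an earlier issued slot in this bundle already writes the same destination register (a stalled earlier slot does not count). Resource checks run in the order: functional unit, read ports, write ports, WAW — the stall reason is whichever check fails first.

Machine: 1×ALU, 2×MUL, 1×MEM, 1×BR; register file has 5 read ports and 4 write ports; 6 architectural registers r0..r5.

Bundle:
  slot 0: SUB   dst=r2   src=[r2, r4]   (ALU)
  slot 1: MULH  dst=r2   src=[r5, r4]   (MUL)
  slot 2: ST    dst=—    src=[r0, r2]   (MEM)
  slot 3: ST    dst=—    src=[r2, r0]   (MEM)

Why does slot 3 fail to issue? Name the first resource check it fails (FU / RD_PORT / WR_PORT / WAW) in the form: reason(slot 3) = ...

reason(slot 3) = FU

(0) want 1×ALU +2rd +1wr — yes → AL0|MU2|ME1|BR1|rd3|wr3
(1) want 1×MUL +2rd +1wr — WAW → AL0|MU2|ME1|BR1|rd3|wr3
(2) want 1×MEM +2rd +0wr — yes → AL0|MU2|ME0|BR1|rd1|wr3
(3) want 1×MEM +2rd +0wr — FU → AL0|MU2|ME0|BR1|rd1|wr3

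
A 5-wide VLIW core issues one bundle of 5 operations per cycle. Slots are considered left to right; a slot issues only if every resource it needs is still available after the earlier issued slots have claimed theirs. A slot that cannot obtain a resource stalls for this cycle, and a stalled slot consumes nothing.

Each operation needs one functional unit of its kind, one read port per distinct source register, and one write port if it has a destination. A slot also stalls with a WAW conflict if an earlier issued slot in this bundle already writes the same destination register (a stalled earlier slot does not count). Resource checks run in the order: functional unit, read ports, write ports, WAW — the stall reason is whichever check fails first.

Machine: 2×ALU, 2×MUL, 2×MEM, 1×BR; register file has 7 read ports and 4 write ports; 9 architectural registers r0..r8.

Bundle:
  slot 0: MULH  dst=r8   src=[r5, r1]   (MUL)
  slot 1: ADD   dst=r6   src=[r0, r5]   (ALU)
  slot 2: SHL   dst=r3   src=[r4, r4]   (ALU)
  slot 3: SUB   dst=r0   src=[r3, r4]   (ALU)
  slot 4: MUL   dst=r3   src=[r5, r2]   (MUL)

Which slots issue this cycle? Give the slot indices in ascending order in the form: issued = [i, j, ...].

slot 0 (MUL): ISSUE — free A2,Mu1,Ld2,B1 rp5 wp3
slot 1 (ALU): ISSUE — free A1,Mu1,Ld2,B1 rp3 wp2
slot 2 (ALU): ISSUE — free A0,Mu1,Ld2,B1 rp2 wp1
slot 3 (ALU): stall FU — free A0,Mu1,Ld2,B1 rp2 wp1
slot 4 (MUL): stall WAW — free A0,Mu1,Ld2,B1 rp2 wp1

issued = [0, 1, 2]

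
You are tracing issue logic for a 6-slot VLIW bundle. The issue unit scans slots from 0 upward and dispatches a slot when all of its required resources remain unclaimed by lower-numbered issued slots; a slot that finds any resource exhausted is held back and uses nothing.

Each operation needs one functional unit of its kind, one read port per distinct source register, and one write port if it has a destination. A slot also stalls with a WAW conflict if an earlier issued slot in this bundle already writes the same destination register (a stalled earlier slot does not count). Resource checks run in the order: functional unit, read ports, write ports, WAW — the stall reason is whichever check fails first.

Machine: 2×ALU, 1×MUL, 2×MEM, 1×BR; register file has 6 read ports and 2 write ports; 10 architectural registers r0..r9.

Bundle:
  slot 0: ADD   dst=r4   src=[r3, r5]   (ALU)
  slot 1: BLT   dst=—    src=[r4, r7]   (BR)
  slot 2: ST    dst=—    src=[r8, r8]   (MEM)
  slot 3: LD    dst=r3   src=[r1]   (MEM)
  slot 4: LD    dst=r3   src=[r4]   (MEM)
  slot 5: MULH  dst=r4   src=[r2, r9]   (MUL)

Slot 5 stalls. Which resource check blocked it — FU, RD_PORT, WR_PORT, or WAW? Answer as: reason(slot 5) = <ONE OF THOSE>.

reason(slot 5) = RD_PORT

  0. ALU→r4 ⇒ go  {1A/1Mu/2Ld/1B | 4r 1w}
  1. BR ⇒ go  {1A/1Mu/2Ld/0B | 2r 1w}
  2. MEM ⇒ go  {1A/1Mu/1Ld/0B | 1r 1w}
  3. MEM→r3 ⇒ go  {1A/1Mu/0Ld/0B | 0r 0w}
  4. MEM→r3 ⇒ no(FU)  {1A/1Mu/0Ld/0B | 0r 0w}
  5. MUL→r4 ⇒ no(RD_PORT)  {1A/1Mu/0Ld/0B | 0r 0w}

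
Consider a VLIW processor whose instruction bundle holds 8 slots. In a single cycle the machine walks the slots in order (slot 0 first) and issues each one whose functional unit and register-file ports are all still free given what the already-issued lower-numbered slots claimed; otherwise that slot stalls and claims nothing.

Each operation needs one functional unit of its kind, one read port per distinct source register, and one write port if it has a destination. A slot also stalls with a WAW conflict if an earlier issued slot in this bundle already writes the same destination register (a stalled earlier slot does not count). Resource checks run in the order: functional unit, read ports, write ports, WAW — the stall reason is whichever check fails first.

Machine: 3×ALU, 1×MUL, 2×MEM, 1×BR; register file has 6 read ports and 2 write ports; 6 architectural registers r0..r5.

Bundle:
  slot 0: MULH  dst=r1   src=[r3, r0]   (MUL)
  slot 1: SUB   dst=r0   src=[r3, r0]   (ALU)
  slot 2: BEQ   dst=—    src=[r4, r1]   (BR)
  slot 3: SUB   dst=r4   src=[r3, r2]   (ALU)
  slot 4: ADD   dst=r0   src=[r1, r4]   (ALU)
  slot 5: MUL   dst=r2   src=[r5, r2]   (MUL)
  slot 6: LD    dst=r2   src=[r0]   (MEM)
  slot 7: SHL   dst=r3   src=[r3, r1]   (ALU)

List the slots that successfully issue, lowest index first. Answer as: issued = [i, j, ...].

[0] MUL needs rd=2 wr=1: ok; after: ALU=3 MUL=0 MEM=2 BR=1, R=4, W=1
[1] ALU needs rd=2 wr=1: ok; after: ALU=2 MUL=0 MEM=2 BR=1, R=2, W=0
[2] BR needs rd=2 wr=0: ok; after: ALU=2 MUL=0 MEM=2 BR=0, R=0, W=0
[3] ALU needs rd=2 wr=1: RD_PORT; after: ALU=2 MUL=0 MEM=2 BR=0, R=0, W=0
[4] ALU needs rd=2 wr=1: RD_PORT; after: ALU=2 MUL=0 MEM=2 BR=0, R=0, W=0
[5] MUL needs rd=2 wr=1: FU; after: ALU=2 MUL=0 MEM=2 BR=0, R=0, W=0
[6] MEM needs rd=1 wr=1: RD_PORT; after: ALU=2 MUL=0 MEM=2 BR=0, R=0, W=0
[7] ALU needs rd=2 wr=1: RD_PORT; after: ALU=2 MUL=0 MEM=2 BR=0, R=0, W=0

issued = [0, 1, 2]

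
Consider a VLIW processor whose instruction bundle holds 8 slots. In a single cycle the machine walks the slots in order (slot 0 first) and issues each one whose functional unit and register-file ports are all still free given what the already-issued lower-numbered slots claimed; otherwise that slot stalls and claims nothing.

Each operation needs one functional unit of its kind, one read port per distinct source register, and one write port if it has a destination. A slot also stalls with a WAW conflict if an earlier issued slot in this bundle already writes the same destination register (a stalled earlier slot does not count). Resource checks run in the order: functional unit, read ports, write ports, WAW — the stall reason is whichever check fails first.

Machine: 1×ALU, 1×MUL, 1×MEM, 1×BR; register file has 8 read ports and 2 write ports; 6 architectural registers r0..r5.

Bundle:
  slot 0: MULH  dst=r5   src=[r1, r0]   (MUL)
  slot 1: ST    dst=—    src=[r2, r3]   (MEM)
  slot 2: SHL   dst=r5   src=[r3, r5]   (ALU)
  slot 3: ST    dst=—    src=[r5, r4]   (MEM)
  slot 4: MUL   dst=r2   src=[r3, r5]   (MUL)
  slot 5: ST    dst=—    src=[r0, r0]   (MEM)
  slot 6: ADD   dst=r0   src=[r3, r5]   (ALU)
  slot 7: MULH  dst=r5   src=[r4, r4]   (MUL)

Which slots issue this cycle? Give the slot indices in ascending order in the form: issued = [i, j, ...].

  0. MUL→r5 ⇒ go  {1A/0Mu/1Ld/1B | 6r 1w}
  1. MEM ⇒ go  {1A/0Mu/0Ld/1B | 4r 1w}
  2. ALU→r5 ⇒ no(WAW)  {1A/0Mu/0Ld/1B | 4r 1w}
  3. MEM ⇒ no(FU)  {1A/0Mu/0Ld/1B | 4r 1w}
  4. MUL→r2 ⇒ no(FU)  {1A/0Mu/0Ld/1B | 4r 1w}
  5. MEM ⇒ no(FU)  {1A/0Mu/0Ld/1B | 4r 1w}
  6. ALU→r0 ⇒ go  {0A/0Mu/0Ld/1B | 2r 0w}
  7. MUL→r5 ⇒ no(FU)  {0A/0Mu/0Ld/1B | 2r 0w}

issued = [0, 1, 6]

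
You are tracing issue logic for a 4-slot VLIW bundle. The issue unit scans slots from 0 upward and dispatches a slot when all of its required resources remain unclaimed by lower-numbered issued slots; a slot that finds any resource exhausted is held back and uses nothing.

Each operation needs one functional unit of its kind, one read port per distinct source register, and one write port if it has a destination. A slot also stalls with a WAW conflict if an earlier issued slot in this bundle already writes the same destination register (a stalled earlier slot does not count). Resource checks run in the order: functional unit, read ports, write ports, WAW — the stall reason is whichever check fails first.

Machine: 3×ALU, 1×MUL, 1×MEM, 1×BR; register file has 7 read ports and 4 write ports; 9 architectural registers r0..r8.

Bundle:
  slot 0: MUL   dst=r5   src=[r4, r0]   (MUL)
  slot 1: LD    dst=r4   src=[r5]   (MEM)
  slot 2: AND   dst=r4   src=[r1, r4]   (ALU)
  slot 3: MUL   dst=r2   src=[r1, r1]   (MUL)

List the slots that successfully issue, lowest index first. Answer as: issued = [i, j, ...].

issued = [0, 1]

(0) want 1×MUL +2rd +1wr — yes → AL3|MU0|ME1|BR1|rd5|wr3
(1) want 1×MEM +1rd +1wr — yes → AL3|MU0|ME0|BR1|rd4|wr2
(2) want 1×ALU +2rd +1wr — WAW → AL3|MU0|ME0|BR1|rd4|wr2
(3) want 1×MUL +1rd +1wr — FU → AL3|MU0|ME0|BR1|rd4|wr2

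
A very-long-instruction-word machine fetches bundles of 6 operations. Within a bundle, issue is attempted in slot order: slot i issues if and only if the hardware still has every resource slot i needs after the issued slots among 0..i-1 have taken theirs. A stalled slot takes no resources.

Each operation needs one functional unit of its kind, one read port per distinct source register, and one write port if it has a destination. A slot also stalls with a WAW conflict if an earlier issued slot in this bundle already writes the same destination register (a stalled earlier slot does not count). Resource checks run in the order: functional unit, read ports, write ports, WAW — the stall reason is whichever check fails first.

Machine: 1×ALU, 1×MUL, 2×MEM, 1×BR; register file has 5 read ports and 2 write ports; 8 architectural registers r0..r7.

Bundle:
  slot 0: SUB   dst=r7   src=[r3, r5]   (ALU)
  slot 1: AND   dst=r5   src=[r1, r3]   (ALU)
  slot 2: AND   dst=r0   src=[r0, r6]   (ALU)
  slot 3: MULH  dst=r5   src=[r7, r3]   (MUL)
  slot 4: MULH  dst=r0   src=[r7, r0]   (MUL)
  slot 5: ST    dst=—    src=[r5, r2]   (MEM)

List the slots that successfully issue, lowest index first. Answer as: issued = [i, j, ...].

  0. ALU→r7 ⇒ go  {0A/1Mu/2Ld/1B | 3r 1w}
  1. ALU→r5 ⇒ no(FU)  {0A/1Mu/2Ld/1B | 3r 1w}
  2. ALU→r0 ⇒ no(FU)  {0A/1Mu/2Ld/1B | 3r 1w}
  3. MUL→r5 ⇒ go  {0A/0Mu/2Ld/1B | 1r 0w}
  4. MUL→r0 ⇒ no(FU)  {0A/0Mu/2Ld/1B | 1r 0w}
  5. MEM ⇒ no(RD_PORT)  {0A/0Mu/2Ld/1B | 1r 0w}

issued = [0, 3]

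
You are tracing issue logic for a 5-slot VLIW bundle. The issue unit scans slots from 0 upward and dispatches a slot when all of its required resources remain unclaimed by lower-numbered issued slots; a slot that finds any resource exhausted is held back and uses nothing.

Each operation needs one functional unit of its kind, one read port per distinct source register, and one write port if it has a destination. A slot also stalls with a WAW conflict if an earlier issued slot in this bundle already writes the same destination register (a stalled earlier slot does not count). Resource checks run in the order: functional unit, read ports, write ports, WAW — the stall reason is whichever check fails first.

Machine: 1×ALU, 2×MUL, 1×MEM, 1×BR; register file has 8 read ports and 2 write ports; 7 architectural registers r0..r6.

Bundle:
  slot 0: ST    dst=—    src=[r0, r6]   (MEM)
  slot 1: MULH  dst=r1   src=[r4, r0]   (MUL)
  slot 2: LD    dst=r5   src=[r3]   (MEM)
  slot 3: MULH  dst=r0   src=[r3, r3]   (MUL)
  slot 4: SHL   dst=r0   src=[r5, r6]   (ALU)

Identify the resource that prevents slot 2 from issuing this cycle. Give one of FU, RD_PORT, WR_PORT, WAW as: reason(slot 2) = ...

reason(slot 2) = FU

slot 0 (MEM): ISSUE — free A1,Mu2,Ld0,B1 rp6 wp2
slot 1 (MUL): ISSUE — free A1,Mu1,Ld0,B1 rp4 wp1
slot 2 (MEM): stall FU — free A1,Mu1,Ld0,B1 rp4 wp1
slot 3 (MUL): ISSUE — free A1,Mu0,Ld0,B1 rp3 wp0
slot 4 (ALU): stall WR_PORT — free A1,Mu0,Ld0,B1 rp3 wp0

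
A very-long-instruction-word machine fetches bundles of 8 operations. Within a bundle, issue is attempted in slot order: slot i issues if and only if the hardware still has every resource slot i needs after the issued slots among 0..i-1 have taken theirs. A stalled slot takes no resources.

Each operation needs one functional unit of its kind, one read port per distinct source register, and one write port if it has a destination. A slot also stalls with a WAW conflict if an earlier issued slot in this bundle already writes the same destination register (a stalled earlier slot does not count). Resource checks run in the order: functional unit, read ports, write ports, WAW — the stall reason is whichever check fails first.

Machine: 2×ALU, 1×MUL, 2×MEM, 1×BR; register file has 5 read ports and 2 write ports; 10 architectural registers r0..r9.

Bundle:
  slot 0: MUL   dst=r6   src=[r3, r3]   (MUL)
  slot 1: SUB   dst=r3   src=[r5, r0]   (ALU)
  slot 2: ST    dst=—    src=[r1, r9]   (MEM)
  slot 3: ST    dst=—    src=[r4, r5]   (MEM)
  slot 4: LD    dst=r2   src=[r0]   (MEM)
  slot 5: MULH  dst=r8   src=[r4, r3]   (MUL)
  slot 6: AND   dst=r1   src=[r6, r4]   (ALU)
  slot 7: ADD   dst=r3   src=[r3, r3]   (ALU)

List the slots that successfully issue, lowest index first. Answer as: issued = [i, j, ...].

slot 0 (MUL): ISSUE — free A2,Mu0,Ld2,B1 rp4 wp1
slot 1 (ALU): ISSUE — free A1,Mu0,Ld2,B1 rp2 wp0
slot 2 (MEM): ISSUE — free A1,Mu0,Ld1,B1 rp0 wp0
slot 3 (MEM): stall RD_PORT — free A1,Mu0,Ld1,B1 rp0 wp0
slot 4 (MEM): stall RD_PORT — free A1,Mu0,Ld1,B1 rp0 wp0
slot 5 (MUL): stall FU — free A1,Mu0,Ld1,B1 rp0 wp0
slot 6 (ALU): stall RD_PORT — free A1,Mu0,Ld1,B1 rp0 wp0
slot 7 (ALU): stall RD_PORT — free A1,Mu0,Ld1,B1 rp0 wp0

issued = [0, 1, 2]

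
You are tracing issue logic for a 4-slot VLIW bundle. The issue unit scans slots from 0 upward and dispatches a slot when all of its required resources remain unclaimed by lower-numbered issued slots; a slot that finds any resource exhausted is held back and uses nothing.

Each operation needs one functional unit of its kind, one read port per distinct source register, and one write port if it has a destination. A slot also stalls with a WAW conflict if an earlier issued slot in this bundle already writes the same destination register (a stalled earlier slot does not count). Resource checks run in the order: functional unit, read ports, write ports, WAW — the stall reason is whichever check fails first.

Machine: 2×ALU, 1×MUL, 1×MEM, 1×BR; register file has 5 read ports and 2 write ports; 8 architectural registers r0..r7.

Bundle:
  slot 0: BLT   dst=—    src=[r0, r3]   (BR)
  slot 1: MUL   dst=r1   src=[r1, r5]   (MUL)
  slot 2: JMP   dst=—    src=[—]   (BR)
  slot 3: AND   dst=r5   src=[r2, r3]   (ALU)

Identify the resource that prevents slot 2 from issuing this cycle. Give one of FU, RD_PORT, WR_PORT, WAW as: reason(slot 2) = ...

reason(slot 2) = FU

#0 BR src=r0,r3 dispatched  <A:2 Mu:1 Ld:1 B:0 rd:3 wr:2>
#1 MUL src=r1,r5 dispatched  <A:2 Mu:0 Ld:1 B:0 rd:1 wr:1>
#2 BR src=- held:FU  <A:2 Mu:0 Ld:1 B:0 rd:1 wr:1>
#3 ALU src=r2,r3 held:RD_PORT  <A:2 Mu:0 Ld:1 B:0 rd:1 wr:1>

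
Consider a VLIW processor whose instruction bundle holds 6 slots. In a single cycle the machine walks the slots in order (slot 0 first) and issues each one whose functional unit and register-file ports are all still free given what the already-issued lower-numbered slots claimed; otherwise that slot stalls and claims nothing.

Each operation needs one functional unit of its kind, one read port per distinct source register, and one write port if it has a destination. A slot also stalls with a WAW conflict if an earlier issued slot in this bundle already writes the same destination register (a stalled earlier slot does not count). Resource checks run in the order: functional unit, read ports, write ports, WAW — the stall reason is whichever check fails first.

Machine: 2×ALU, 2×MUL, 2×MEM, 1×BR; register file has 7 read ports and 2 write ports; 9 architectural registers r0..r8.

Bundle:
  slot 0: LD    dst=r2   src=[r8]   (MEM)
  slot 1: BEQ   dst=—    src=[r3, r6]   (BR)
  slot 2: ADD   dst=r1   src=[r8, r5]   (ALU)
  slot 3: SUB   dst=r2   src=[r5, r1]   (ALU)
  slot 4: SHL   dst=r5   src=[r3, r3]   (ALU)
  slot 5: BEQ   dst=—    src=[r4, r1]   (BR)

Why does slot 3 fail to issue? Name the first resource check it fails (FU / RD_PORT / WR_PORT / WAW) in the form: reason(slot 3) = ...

slot 0 (MEM): ISSUE — free A2,Mu2,Ld1,B1 rp6 wp1
slot 1 (BR): ISSUE — free A2,Mu2,Ld1,B0 rp4 wp1
slot 2 (ALU): ISSUE — free A1,Mu2,Ld1,B0 rp2 wp0
slot 3 (ALU): stall WR_PORT — free A1,Mu2,Ld1,B0 rp2 wp0
slot 4 (ALU): stall WR_PORT — free A1,Mu2,Ld1,B0 rp2 wp0
slot 5 (BR): stall FU — free A1,Mu2,Ld1,B0 rp2 wp0

reason(slot 3) = WR_PORT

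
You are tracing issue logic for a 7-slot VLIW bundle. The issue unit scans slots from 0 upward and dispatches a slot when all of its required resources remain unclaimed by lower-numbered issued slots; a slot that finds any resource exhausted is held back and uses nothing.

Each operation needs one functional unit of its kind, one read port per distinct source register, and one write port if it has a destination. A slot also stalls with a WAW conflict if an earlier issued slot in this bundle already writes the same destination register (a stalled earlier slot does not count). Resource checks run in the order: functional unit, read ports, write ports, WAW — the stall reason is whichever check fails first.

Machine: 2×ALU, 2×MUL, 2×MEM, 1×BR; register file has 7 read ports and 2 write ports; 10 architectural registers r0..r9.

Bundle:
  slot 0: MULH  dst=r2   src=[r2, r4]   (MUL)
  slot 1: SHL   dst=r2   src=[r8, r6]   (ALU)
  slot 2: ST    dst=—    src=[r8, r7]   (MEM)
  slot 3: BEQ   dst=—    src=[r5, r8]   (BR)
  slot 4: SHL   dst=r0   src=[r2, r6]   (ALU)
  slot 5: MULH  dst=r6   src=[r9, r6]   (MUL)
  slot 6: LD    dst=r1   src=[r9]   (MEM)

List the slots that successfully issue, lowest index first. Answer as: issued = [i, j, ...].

issued = [0, 2, 3, 6]

(0) want 1×MUL +2rd +1wr — yes → AL2|MU1|ME2|BR1|rd5|wr1
(1) want 1×ALU +2rd +1wr — WAW → AL2|MU1|ME2|BR1|rd5|wr1
(2) want 1×MEM +2rd +0wr — yes → AL2|MU1|ME1|BR1|rd3|wr1
(3) want 1×BR +2rd +0wr — yes → AL2|MU1|ME1|BR0|rd1|wr1
(4) want 1×ALU +2rd +1wr — RD_PORT → AL2|MU1|ME1|BR0|rd1|wr1
(5) want 1×MUL +2rd +1wr — RD_PORT → AL2|MU1|ME1|BR0|rd1|wr1
(6) want 1×MEM +1rd +1wr — yes → AL2|MU1|ME0|BR0|rd0|wr0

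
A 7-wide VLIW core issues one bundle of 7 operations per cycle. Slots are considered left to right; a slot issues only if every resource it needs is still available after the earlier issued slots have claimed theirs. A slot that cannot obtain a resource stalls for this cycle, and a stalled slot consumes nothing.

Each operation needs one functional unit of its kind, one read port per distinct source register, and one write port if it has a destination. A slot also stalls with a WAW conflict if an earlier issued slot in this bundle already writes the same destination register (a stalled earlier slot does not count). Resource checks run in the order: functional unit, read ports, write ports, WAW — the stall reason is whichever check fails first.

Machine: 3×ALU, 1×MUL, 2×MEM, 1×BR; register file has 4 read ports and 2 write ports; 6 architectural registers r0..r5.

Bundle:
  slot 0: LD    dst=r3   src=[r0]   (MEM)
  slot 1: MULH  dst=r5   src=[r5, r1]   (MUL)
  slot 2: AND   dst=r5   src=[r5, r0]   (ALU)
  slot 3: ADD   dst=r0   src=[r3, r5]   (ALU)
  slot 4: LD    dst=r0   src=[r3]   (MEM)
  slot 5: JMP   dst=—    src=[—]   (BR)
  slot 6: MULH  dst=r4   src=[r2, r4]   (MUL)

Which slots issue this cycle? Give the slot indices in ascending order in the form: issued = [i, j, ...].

slot 0 (MEM): ISSUE — free A3,Mu1,Ld1,B1 rp3 wp1
slot 1 (MUL): ISSUE — free A3,Mu0,Ld1,B1 rp1 wp0
slot 2 (ALU): stall RD_PORT — free A3,Mu0,Ld1,B1 rp1 wp0
slot 3 (ALU): stall RD_PORT — free A3,Mu0,Ld1,B1 rp1 wp0
slot 4 (MEM): stall WR_PORT — free A3,Mu0,Ld1,B1 rp1 wp0
slot 5 (BR): ISSUE — free A3,Mu0,Ld1,B0 rp1 wp0
slot 6 (MUL): stall FU — free A3,Mu0,Ld1,B0 rp1 wp0

issued = [0, 1, 5]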